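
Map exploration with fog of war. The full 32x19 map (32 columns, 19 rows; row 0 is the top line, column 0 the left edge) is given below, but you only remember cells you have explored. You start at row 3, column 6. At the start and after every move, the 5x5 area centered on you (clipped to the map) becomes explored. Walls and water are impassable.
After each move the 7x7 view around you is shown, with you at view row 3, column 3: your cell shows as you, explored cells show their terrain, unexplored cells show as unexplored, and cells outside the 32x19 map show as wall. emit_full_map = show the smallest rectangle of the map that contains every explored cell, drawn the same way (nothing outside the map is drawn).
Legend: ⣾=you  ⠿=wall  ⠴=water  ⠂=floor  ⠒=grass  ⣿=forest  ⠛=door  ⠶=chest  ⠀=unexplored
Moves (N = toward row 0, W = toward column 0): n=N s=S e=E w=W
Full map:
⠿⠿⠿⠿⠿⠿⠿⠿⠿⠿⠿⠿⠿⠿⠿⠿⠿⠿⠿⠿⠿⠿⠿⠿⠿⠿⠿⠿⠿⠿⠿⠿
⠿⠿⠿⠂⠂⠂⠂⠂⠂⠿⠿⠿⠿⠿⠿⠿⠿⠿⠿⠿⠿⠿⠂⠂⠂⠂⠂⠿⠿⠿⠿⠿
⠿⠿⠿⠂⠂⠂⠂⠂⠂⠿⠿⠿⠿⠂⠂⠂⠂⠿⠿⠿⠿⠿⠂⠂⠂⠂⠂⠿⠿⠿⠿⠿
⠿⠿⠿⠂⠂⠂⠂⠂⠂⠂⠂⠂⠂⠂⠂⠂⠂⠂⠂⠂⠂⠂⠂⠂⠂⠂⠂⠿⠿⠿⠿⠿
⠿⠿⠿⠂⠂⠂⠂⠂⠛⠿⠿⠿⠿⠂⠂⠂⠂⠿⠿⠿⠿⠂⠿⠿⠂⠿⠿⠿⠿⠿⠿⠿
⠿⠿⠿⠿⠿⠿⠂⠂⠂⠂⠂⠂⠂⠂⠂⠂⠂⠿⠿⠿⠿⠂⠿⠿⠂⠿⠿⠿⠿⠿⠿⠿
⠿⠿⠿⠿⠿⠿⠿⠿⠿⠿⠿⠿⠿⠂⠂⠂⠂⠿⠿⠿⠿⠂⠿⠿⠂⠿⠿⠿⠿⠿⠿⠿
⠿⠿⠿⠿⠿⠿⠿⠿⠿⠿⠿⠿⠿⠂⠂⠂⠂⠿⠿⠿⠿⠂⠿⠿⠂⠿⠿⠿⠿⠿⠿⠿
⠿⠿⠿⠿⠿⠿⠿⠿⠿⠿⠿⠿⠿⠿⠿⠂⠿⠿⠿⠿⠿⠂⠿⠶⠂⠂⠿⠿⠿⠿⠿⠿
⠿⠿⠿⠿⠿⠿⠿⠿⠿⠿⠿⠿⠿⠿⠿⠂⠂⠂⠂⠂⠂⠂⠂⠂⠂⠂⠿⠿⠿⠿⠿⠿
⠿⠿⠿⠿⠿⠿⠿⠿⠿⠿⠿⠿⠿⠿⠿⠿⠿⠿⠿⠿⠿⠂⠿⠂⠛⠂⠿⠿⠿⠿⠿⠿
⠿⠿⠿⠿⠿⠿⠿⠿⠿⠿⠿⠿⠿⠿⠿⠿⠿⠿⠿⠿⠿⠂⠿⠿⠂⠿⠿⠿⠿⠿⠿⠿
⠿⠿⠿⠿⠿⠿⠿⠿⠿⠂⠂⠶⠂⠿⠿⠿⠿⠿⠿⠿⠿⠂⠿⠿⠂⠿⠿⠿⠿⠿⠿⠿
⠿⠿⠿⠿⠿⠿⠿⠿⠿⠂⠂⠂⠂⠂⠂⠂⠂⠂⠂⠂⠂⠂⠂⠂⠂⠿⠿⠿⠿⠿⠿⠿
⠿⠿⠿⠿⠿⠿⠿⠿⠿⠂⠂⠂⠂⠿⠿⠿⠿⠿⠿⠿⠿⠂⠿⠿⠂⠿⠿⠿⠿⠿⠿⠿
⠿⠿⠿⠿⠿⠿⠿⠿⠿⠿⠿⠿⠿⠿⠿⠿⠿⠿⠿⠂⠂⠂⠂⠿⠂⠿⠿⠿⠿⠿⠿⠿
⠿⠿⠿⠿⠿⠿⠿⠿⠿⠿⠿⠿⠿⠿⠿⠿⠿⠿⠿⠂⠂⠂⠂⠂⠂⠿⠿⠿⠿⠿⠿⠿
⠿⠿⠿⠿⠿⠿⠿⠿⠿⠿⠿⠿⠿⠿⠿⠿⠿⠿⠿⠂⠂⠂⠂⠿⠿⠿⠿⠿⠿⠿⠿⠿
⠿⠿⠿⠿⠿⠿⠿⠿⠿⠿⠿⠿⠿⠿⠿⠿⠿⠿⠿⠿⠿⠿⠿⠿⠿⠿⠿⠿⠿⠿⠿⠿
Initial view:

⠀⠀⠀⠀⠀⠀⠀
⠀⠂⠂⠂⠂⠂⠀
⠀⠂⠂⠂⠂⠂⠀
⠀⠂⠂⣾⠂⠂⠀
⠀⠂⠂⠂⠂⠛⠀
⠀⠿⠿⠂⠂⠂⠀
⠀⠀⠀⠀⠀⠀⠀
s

⠀⠂⠂⠂⠂⠂⠀
⠀⠂⠂⠂⠂⠂⠀
⠀⠂⠂⠂⠂⠂⠀
⠀⠂⠂⣾⠂⠛⠀
⠀⠿⠿⠂⠂⠂⠀
⠀⠿⠿⠿⠿⠿⠀
⠀⠀⠀⠀⠀⠀⠀

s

⠀⠂⠂⠂⠂⠂⠀
⠀⠂⠂⠂⠂⠂⠀
⠀⠂⠂⠂⠂⠛⠀
⠀⠿⠿⣾⠂⠂⠀
⠀⠿⠿⠿⠿⠿⠀
⠀⠿⠿⠿⠿⠿⠀
⠀⠀⠀⠀⠀⠀⠀

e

⠂⠂⠂⠂⠂⠀⠀
⠂⠂⠂⠂⠂⠂⠀
⠂⠂⠂⠂⠛⠿⠀
⠿⠿⠂⣾⠂⠂⠀
⠿⠿⠿⠿⠿⠿⠀
⠿⠿⠿⠿⠿⠿⠀
⠀⠀⠀⠀⠀⠀⠀

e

⠂⠂⠂⠂⠀⠀⠀
⠂⠂⠂⠂⠂⠂⠀
⠂⠂⠂⠛⠿⠿⠀
⠿⠂⠂⣾⠂⠂⠀
⠿⠿⠿⠿⠿⠿⠀
⠿⠿⠿⠿⠿⠿⠀
⠀⠀⠀⠀⠀⠀⠀

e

⠂⠂⠂⠀⠀⠀⠀
⠂⠂⠂⠂⠂⠂⠀
⠂⠂⠛⠿⠿⠿⠀
⠂⠂⠂⣾⠂⠂⠀
⠿⠿⠿⠿⠿⠿⠀
⠿⠿⠿⠿⠿⠿⠀
⠀⠀⠀⠀⠀⠀⠀

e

⠂⠂⠀⠀⠀⠀⠀
⠂⠂⠂⠂⠂⠂⠀
⠂⠛⠿⠿⠿⠿⠀
⠂⠂⠂⣾⠂⠂⠀
⠿⠿⠿⠿⠿⠿⠀
⠿⠿⠿⠿⠿⠿⠀
⠀⠀⠀⠀⠀⠀⠀

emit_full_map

⠂⠂⠂⠂⠂⠀⠀⠀⠀
⠂⠂⠂⠂⠂⠀⠀⠀⠀
⠂⠂⠂⠂⠂⠂⠂⠂⠂
⠂⠂⠂⠂⠛⠿⠿⠿⠿
⠿⠿⠂⠂⠂⠂⣾⠂⠂
⠿⠿⠿⠿⠿⠿⠿⠿⠿
⠿⠿⠿⠿⠿⠿⠿⠿⠿

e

⠂⠀⠀⠀⠀⠀⠀
⠂⠂⠂⠂⠂⠂⠀
⠛⠿⠿⠿⠿⠂⠀
⠂⠂⠂⣾⠂⠂⠀
⠿⠿⠿⠿⠿⠂⠀
⠿⠿⠿⠿⠿⠂⠀
⠀⠀⠀⠀⠀⠀⠀

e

⠀⠀⠀⠀⠀⠀⠀
⠂⠂⠂⠂⠂⠂⠀
⠿⠿⠿⠿⠂⠂⠀
⠂⠂⠂⣾⠂⠂⠀
⠿⠿⠿⠿⠂⠂⠀
⠿⠿⠿⠿⠂⠂⠀
⠀⠀⠀⠀⠀⠀⠀

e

⠀⠀⠀⠀⠀⠀⠀
⠂⠂⠂⠂⠂⠂⠀
⠿⠿⠿⠂⠂⠂⠀
⠂⠂⠂⣾⠂⠂⠀
⠿⠿⠿⠂⠂⠂⠀
⠿⠿⠿⠂⠂⠂⠀
⠀⠀⠀⠀⠀⠀⠀

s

⠂⠂⠂⠂⠂⠂⠀
⠿⠿⠿⠂⠂⠂⠀
⠂⠂⠂⠂⠂⠂⠀
⠿⠿⠿⣾⠂⠂⠀
⠿⠿⠿⠂⠂⠂⠀
⠀⠿⠿⠿⠿⠂⠀
⠀⠀⠀⠀⠀⠀⠀

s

⠿⠿⠿⠂⠂⠂⠀
⠂⠂⠂⠂⠂⠂⠀
⠿⠿⠿⠂⠂⠂⠀
⠿⠿⠿⣾⠂⠂⠀
⠀⠿⠿⠿⠿⠂⠀
⠀⠿⠿⠿⠿⠂⠀
⠀⠀⠀⠀⠀⠀⠀

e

⠿⠿⠂⠂⠂⠀⠀
⠂⠂⠂⠂⠂⠂⠀
⠿⠿⠂⠂⠂⠂⠀
⠿⠿⠂⣾⠂⠂⠀
⠿⠿⠿⠿⠂⠿⠀
⠿⠿⠿⠿⠂⠂⠀
⠀⠀⠀⠀⠀⠀⠀

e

⠿⠂⠂⠂⠀⠀⠀
⠂⠂⠂⠂⠂⠿⠀
⠿⠂⠂⠂⠂⠿⠀
⠿⠂⠂⣾⠂⠿⠀
⠿⠿⠿⠂⠿⠿⠀
⠿⠿⠿⠂⠂⠂⠀
⠀⠀⠀⠀⠀⠀⠀

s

⠂⠂⠂⠂⠂⠿⠀
⠿⠂⠂⠂⠂⠿⠀
⠿⠂⠂⠂⠂⠿⠀
⠿⠿⠿⣾⠿⠿⠀
⠿⠿⠿⠂⠂⠂⠀
⠀⠿⠿⠿⠿⠿⠀
⠀⠀⠀⠀⠀⠀⠀

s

⠿⠂⠂⠂⠂⠿⠀
⠿⠂⠂⠂⠂⠿⠀
⠿⠿⠿⠂⠿⠿⠀
⠿⠿⠿⣾⠂⠂⠀
⠀⠿⠿⠿⠿⠿⠀
⠀⠿⠿⠿⠿⠿⠀
⠀⠀⠀⠀⠀⠀⠀

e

⠂⠂⠂⠂⠿⠀⠀
⠂⠂⠂⠂⠿⠿⠀
⠿⠿⠂⠿⠿⠿⠀
⠿⠿⠂⣾⠂⠂⠀
⠿⠿⠿⠿⠿⠿⠀
⠿⠿⠿⠿⠿⠿⠀
⠀⠀⠀⠀⠀⠀⠀

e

⠂⠂⠂⠿⠀⠀⠀
⠂⠂⠂⠿⠿⠿⠀
⠿⠂⠿⠿⠿⠿⠀
⠿⠂⠂⣾⠂⠂⠀
⠿⠿⠿⠿⠿⠿⠀
⠿⠿⠿⠿⠿⠿⠀
⠀⠀⠀⠀⠀⠀⠀

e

⠂⠂⠿⠀⠀⠀⠀
⠂⠂⠿⠿⠿⠿⠀
⠂⠿⠿⠿⠿⠿⠀
⠂⠂⠂⣾⠂⠂⠀
⠿⠿⠿⠿⠿⠿⠀
⠿⠿⠿⠿⠿⠿⠀
⠀⠀⠀⠀⠀⠀⠀

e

⠂⠿⠀⠀⠀⠀⠀
⠂⠿⠿⠿⠿⠂⠀
⠿⠿⠿⠿⠿⠂⠀
⠂⠂⠂⣾⠂⠂⠀
⠿⠿⠿⠿⠿⠂⠀
⠿⠿⠿⠿⠿⠂⠀
⠀⠀⠀⠀⠀⠀⠀

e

⠿⠀⠀⠀⠀⠀⠀
⠿⠿⠿⠿⠂⠿⠀
⠿⠿⠿⠿⠂⠿⠀
⠂⠂⠂⣾⠂⠂⠀
⠿⠿⠿⠿⠂⠿⠀
⠿⠿⠿⠿⠂⠿⠀
⠀⠀⠀⠀⠀⠀⠀

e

⠀⠀⠀⠀⠀⠀⠀
⠿⠿⠿⠂⠿⠿⠀
⠿⠿⠿⠂⠿⠶⠀
⠂⠂⠂⣾⠂⠂⠀
⠿⠿⠿⠂⠿⠂⠀
⠿⠿⠿⠂⠿⠿⠀
⠀⠀⠀⠀⠀⠀⠀

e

⠀⠀⠀⠀⠀⠀⠀
⠿⠿⠂⠿⠿⠂⠀
⠿⠿⠂⠿⠶⠂⠀
⠂⠂⠂⣾⠂⠂⠀
⠿⠿⠂⠿⠂⠛⠀
⠿⠿⠂⠿⠿⠂⠀
⠀⠀⠀⠀⠀⠀⠀

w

⠀⠀⠀⠀⠀⠀⠀
⠿⠿⠿⠂⠿⠿⠂
⠿⠿⠿⠂⠿⠶⠂
⠂⠂⠂⣾⠂⠂⠂
⠿⠿⠿⠂⠿⠂⠛
⠿⠿⠿⠂⠿⠿⠂
⠀⠀⠀⠀⠀⠀⠀

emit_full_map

⠂⠂⠂⠂⠂⠀⠀⠀⠀⠀⠀⠀⠀⠀⠀⠀⠀⠀⠀⠀⠀
⠂⠂⠂⠂⠂⠀⠀⠀⠀⠀⠀⠀⠀⠀⠀⠀⠀⠀⠀⠀⠀
⠂⠂⠂⠂⠂⠂⠂⠂⠂⠂⠂⠂⠀⠀⠀⠀⠀⠀⠀⠀⠀
⠂⠂⠂⠂⠛⠿⠿⠿⠿⠂⠂⠂⠀⠀⠀⠀⠀⠀⠀⠀⠀
⠿⠿⠂⠂⠂⠂⠂⠂⠂⠂⠂⠂⠂⠿⠀⠀⠀⠀⠀⠀⠀
⠿⠿⠿⠿⠿⠿⠿⠿⠿⠂⠂⠂⠂⠿⠀⠀⠀⠀⠀⠀⠀
⠿⠿⠿⠿⠿⠿⠿⠿⠿⠂⠂⠂⠂⠿⠿⠿⠿⠂⠿⠿⠂
⠀⠀⠀⠀⠀⠀⠀⠿⠿⠿⠿⠂⠿⠿⠿⠿⠿⠂⠿⠶⠂
⠀⠀⠀⠀⠀⠀⠀⠿⠿⠿⠿⠂⠂⠂⠂⠂⠂⣾⠂⠂⠂
⠀⠀⠀⠀⠀⠀⠀⠀⠀⠿⠿⠿⠿⠿⠿⠿⠿⠂⠿⠂⠛
⠀⠀⠀⠀⠀⠀⠀⠀⠀⠿⠿⠿⠿⠿⠿⠿⠿⠂⠿⠿⠂

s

⠿⠿⠿⠂⠿⠿⠂
⠿⠿⠿⠂⠿⠶⠂
⠂⠂⠂⠂⠂⠂⠂
⠿⠿⠿⣾⠿⠂⠛
⠿⠿⠿⠂⠿⠿⠂
⠀⠿⠿⠂⠿⠿⠀
⠀⠀⠀⠀⠀⠀⠀

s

⠿⠿⠿⠂⠿⠶⠂
⠂⠂⠂⠂⠂⠂⠂
⠿⠿⠿⠂⠿⠂⠛
⠿⠿⠿⣾⠿⠿⠂
⠀⠿⠿⠂⠿⠿⠀
⠀⠂⠂⠂⠂⠂⠀
⠀⠀⠀⠀⠀⠀⠀

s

⠂⠂⠂⠂⠂⠂⠂
⠿⠿⠿⠂⠿⠂⠛
⠿⠿⠿⠂⠿⠿⠂
⠀⠿⠿⣾⠿⠿⠀
⠀⠂⠂⠂⠂⠂⠀
⠀⠿⠿⠂⠿⠿⠀
⠀⠀⠀⠀⠀⠀⠀

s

⠿⠿⠿⠂⠿⠂⠛
⠿⠿⠿⠂⠿⠿⠂
⠀⠿⠿⠂⠿⠿⠀
⠀⠂⠂⣾⠂⠂⠀
⠀⠿⠿⠂⠿⠿⠀
⠀⠂⠂⠂⠂⠿⠀
⠀⠀⠀⠀⠀⠀⠀

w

⠿⠿⠿⠿⠂⠿⠂
⠿⠿⠿⠿⠂⠿⠿
⠀⠿⠿⠿⠂⠿⠿
⠀⠂⠂⣾⠂⠂⠂
⠀⠿⠿⠿⠂⠿⠿
⠀⠿⠂⠂⠂⠂⠿
⠀⠀⠀⠀⠀⠀⠀

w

⠿⠿⠿⠿⠿⠂⠿
⠿⠿⠿⠿⠿⠂⠿
⠀⠿⠿⠿⠿⠂⠿
⠀⠂⠂⣾⠂⠂⠂
⠀⠿⠿⠿⠿⠂⠿
⠀⠿⠿⠂⠂⠂⠂
⠀⠀⠀⠀⠀⠀⠀

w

⠿⠿⠿⠿⠿⠿⠂
⠿⠿⠿⠿⠿⠿⠂
⠀⠿⠿⠿⠿⠿⠂
⠀⠂⠂⣾⠂⠂⠂
⠀⠿⠿⠿⠿⠿⠂
⠀⠿⠿⠿⠂⠂⠂
⠀⠀⠀⠀⠀⠀⠀

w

⠿⠿⠿⠿⠿⠿⠿
⠿⠿⠿⠿⠿⠿⠿
⠀⠿⠿⠿⠿⠿⠿
⠀⠂⠂⣾⠂⠂⠂
⠀⠿⠿⠿⠿⠿⠿
⠀⠿⠿⠿⠿⠂⠂
⠀⠀⠀⠀⠀⠀⠀

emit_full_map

⠂⠂⠂⠂⠂⠀⠀⠀⠀⠀⠀⠀⠀⠀⠀⠀⠀⠀⠀⠀⠀
⠂⠂⠂⠂⠂⠀⠀⠀⠀⠀⠀⠀⠀⠀⠀⠀⠀⠀⠀⠀⠀
⠂⠂⠂⠂⠂⠂⠂⠂⠂⠂⠂⠂⠀⠀⠀⠀⠀⠀⠀⠀⠀
⠂⠂⠂⠂⠛⠿⠿⠿⠿⠂⠂⠂⠀⠀⠀⠀⠀⠀⠀⠀⠀
⠿⠿⠂⠂⠂⠂⠂⠂⠂⠂⠂⠂⠂⠿⠀⠀⠀⠀⠀⠀⠀
⠿⠿⠿⠿⠿⠿⠿⠿⠿⠂⠂⠂⠂⠿⠀⠀⠀⠀⠀⠀⠀
⠿⠿⠿⠿⠿⠿⠿⠿⠿⠂⠂⠂⠂⠿⠿⠿⠿⠂⠿⠿⠂
⠀⠀⠀⠀⠀⠀⠀⠿⠿⠿⠿⠂⠿⠿⠿⠿⠿⠂⠿⠶⠂
⠀⠀⠀⠀⠀⠀⠀⠿⠿⠿⠿⠂⠂⠂⠂⠂⠂⠂⠂⠂⠂
⠀⠀⠀⠀⠀⠀⠀⠀⠀⠿⠿⠿⠿⠿⠿⠿⠿⠂⠿⠂⠛
⠀⠀⠀⠀⠀⠀⠀⠀⠀⠿⠿⠿⠿⠿⠿⠿⠿⠂⠿⠿⠂
⠀⠀⠀⠀⠀⠀⠀⠀⠀⠀⠀⠿⠿⠿⠿⠿⠿⠂⠿⠿⠀
⠀⠀⠀⠀⠀⠀⠀⠀⠀⠀⠀⠂⠂⣾⠂⠂⠂⠂⠂⠂⠀
⠀⠀⠀⠀⠀⠀⠀⠀⠀⠀⠀⠿⠿⠿⠿⠿⠿⠂⠿⠿⠀
⠀⠀⠀⠀⠀⠀⠀⠀⠀⠀⠀⠿⠿⠿⠿⠂⠂⠂⠂⠿⠀

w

⠿⠿⠿⠿⠿⠿⠿
⠿⠿⠿⠿⠿⠿⠿
⠀⠿⠿⠿⠿⠿⠿
⠀⠂⠂⣾⠂⠂⠂
⠀⠿⠿⠿⠿⠿⠿
⠀⠿⠿⠿⠿⠿⠂
⠀⠀⠀⠀⠀⠀⠀

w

⠀⠿⠿⠿⠿⠿⠿
⠀⠿⠿⠿⠿⠿⠿
⠀⠿⠿⠿⠿⠿⠿
⠀⠂⠂⣾⠂⠂⠂
⠀⠿⠿⠿⠿⠿⠿
⠀⠿⠿⠿⠿⠿⠿
⠀⠀⠀⠀⠀⠀⠀

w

⠀⠀⠿⠿⠿⠿⠿
⠀⠿⠿⠿⠿⠿⠿
⠀⠂⠿⠿⠿⠿⠿
⠀⠂⠂⣾⠂⠂⠂
⠀⠂⠿⠿⠿⠿⠿
⠀⠿⠿⠿⠿⠿⠿
⠀⠀⠀⠀⠀⠀⠀

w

⠀⠀⠀⠿⠿⠿⠿
⠀⠿⠿⠿⠿⠿⠿
⠀⠶⠂⠿⠿⠿⠿
⠀⠂⠂⣾⠂⠂⠂
⠀⠂⠂⠿⠿⠿⠿
⠀⠿⠿⠿⠿⠿⠿
⠀⠀⠀⠀⠀⠀⠀

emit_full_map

⠂⠂⠂⠂⠂⠀⠀⠀⠀⠀⠀⠀⠀⠀⠀⠀⠀⠀⠀⠀⠀
⠂⠂⠂⠂⠂⠀⠀⠀⠀⠀⠀⠀⠀⠀⠀⠀⠀⠀⠀⠀⠀
⠂⠂⠂⠂⠂⠂⠂⠂⠂⠂⠂⠂⠀⠀⠀⠀⠀⠀⠀⠀⠀
⠂⠂⠂⠂⠛⠿⠿⠿⠿⠂⠂⠂⠀⠀⠀⠀⠀⠀⠀⠀⠀
⠿⠿⠂⠂⠂⠂⠂⠂⠂⠂⠂⠂⠂⠿⠀⠀⠀⠀⠀⠀⠀
⠿⠿⠿⠿⠿⠿⠿⠿⠿⠂⠂⠂⠂⠿⠀⠀⠀⠀⠀⠀⠀
⠿⠿⠿⠿⠿⠿⠿⠿⠿⠂⠂⠂⠂⠿⠿⠿⠿⠂⠿⠿⠂
⠀⠀⠀⠀⠀⠀⠀⠿⠿⠿⠿⠂⠿⠿⠿⠿⠿⠂⠿⠶⠂
⠀⠀⠀⠀⠀⠀⠀⠿⠿⠿⠿⠂⠂⠂⠂⠂⠂⠂⠂⠂⠂
⠀⠀⠀⠀⠀⠀⠀⠀⠀⠿⠿⠿⠿⠿⠿⠿⠿⠂⠿⠂⠛
⠀⠀⠀⠀⠀⠀⠀⠿⠿⠿⠿⠿⠿⠿⠿⠿⠿⠂⠿⠿⠂
⠀⠀⠀⠀⠀⠀⠀⠶⠂⠿⠿⠿⠿⠿⠿⠿⠿⠂⠿⠿⠀
⠀⠀⠀⠀⠀⠀⠀⠂⠂⣾⠂⠂⠂⠂⠂⠂⠂⠂⠂⠂⠀
⠀⠀⠀⠀⠀⠀⠀⠂⠂⠿⠿⠿⠿⠿⠿⠿⠿⠂⠿⠿⠀
⠀⠀⠀⠀⠀⠀⠀⠿⠿⠿⠿⠿⠿⠿⠿⠂⠂⠂⠂⠿⠀


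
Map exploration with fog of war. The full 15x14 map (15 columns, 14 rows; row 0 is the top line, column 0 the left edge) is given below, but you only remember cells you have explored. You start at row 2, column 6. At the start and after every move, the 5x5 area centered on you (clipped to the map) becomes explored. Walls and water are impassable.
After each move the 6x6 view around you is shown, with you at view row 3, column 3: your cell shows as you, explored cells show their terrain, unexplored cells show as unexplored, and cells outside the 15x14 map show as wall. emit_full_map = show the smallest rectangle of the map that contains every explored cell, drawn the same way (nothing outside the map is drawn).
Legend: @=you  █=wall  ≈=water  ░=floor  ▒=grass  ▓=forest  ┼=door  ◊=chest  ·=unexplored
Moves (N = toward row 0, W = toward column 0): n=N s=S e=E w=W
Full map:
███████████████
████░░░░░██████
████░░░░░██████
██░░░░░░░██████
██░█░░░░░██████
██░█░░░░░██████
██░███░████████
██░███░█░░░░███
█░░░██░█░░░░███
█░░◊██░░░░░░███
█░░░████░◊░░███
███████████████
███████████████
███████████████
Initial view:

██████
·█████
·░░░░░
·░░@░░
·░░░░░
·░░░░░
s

·█████
·░░░░░
·░░░░░
·░░@░░
·░░░░░
·░░░░░

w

··████
·█░░░░
·█░░░░
·░░@░░
·█░░░░
·█░░░░

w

···███
·██░░░
·██░░░
·░░@░░
·░█░░░
·░█░░░

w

····██
·███░░
·███░░
·█░@░░
·█░█░░
·█░█░░

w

█····█
█████░
█████░
███@░░
███░█░
███░█░

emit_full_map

····█████
████░░░░░
████░░░░░
██@░░░░░░
██░█░░░░░
██░█░░░░░

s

█████░
█████░
███░░░
███@█░
███░█░
███░██

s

█████░
███░░░
███░█░
███@█░
███░██
███░██

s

███░░░
███░█░
███░█░
███@██
███░██
██░░░█

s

███░█░
███░█░
███░██
███@██
██░░░█
██░░◊█

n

███░░░
███░█░
███░█░
███@██
███░██
██░░░█

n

█████░
███░░░
███░█░
███@█░
███░██
███░██

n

█████░
█████░
███░░░
███@█░
███░█░
███░██

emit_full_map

····█████
████░░░░░
████░░░░░
██░░░░░░░
██@█░░░░░
██░█░░░░░
██░██····
██░██····
█░░░█····
█░░◊█····


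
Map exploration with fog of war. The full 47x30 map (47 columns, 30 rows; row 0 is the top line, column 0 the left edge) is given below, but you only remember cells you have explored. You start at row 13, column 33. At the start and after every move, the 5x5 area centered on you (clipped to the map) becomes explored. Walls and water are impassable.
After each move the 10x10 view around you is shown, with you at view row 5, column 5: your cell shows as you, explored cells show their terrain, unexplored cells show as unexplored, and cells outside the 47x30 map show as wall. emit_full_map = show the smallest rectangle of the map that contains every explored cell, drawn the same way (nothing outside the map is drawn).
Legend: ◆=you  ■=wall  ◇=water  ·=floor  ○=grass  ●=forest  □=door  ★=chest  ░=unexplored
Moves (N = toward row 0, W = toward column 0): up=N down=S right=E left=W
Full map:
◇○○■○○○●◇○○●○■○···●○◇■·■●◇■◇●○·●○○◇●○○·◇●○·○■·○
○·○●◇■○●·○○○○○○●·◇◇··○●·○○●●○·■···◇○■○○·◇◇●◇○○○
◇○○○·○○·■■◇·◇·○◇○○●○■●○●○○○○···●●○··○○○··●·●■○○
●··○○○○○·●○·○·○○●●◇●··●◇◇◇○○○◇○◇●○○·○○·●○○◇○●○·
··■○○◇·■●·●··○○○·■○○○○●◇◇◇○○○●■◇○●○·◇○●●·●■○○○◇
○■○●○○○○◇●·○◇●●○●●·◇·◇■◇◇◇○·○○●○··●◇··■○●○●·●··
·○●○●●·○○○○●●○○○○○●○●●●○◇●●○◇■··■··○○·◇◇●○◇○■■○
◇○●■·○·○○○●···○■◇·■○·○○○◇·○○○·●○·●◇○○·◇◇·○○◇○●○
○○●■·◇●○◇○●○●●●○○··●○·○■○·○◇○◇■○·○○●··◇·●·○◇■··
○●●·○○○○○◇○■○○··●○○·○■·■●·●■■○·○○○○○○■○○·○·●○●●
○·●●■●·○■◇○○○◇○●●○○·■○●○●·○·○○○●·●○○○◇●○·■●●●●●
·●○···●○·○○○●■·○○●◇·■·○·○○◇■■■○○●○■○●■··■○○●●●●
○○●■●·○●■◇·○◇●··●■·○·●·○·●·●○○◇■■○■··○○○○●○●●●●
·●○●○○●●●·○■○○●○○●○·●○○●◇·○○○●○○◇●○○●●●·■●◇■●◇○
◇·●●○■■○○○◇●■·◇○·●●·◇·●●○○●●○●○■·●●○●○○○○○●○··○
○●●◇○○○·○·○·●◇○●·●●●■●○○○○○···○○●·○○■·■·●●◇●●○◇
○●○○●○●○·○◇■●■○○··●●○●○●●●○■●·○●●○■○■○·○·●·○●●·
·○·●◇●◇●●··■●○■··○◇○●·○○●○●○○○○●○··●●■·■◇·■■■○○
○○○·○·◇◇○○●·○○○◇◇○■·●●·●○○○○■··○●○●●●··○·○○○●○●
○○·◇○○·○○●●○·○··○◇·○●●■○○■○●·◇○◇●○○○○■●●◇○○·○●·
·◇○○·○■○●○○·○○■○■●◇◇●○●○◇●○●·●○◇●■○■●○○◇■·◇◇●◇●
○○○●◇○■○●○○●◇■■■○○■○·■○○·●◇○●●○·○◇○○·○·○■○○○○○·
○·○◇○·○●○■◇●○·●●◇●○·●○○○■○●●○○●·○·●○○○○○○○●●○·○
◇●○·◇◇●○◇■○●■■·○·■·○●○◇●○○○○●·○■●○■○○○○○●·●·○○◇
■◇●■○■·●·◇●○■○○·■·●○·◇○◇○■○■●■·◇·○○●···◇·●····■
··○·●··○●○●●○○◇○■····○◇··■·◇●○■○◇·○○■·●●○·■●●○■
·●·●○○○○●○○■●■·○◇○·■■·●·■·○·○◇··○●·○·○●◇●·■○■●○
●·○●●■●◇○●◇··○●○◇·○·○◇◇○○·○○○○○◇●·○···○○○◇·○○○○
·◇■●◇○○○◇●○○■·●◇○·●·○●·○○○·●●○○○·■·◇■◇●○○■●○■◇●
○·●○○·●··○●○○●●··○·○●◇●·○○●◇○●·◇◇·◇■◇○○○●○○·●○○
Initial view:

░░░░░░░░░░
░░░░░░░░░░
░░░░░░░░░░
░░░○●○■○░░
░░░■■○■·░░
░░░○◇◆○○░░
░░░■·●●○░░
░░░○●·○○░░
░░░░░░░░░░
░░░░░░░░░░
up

░░░░░░░░░░
░░░░░░░░░░
░░░░░░░░░░
░░░●·●○○░░
░░░○●○■○░░
░░░■■◆■·░░
░░░○◇●○○░░
░░░■·●●○░░
░░░○●·○○░░
░░░░░░░░░░

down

░░░░░░░░░░
░░░░░░░░░░
░░░●·●○○░░
░░░○●○■○░░
░░░■■○■·░░
░░░○◇◆○○░░
░░░■·●●○░░
░░░○●·○○░░
░░░░░░░░░░
░░░░░░░░░░

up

░░░░░░░░░░
░░░░░░░░░░
░░░░░░░░░░
░░░●·●○○░░
░░░○●○■○░░
░░░■■◆■·░░
░░░○◇●○○░░
░░░■·●●○░░
░░░○●·○○░░
░░░░░░░░░░

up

░░░░░░░░░░
░░░░░░░░░░
░░░░░░░░░░
░░░○○○○○░░
░░░●·●○○░░
░░░○●◆■○░░
░░░■■○■·░░
░░░○◇●○○░░
░░░■·●●○░░
░░░○●·○○░░

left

░░░░░░░░░░
░░░░░░░░░░
░░░░░░░░░░
░░░·○○○○○░
░░░○●·●○○░
░░░○○◆○■○░
░░░◇■■○■·░
░░░○○◇●○○░
░░░░■·●●○░
░░░░○●·○○░

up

░░░░░░░░░░
░░░░░░░░░░
░░░░░░░░░░
░░░■○·○○░░
░░░·○○○○○░
░░░○●◆●○○░
░░░○○●○■○░
░░░◇■■○■·░
░░░○○◇●○○░
░░░░■·●●○░

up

░░░░░░░░░░
░░░░░░░░░░
░░░░░░░░░░
░░░●○·●◇░░
░░░■○·○○░░
░░░·○◆○○○░
░░░○●·●○○░
░░░○○●○■○░
░░░◇■■○■·░
░░░○○◇●○○░

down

░░░░░░░░░░
░░░░░░░░░░
░░░●○·●◇░░
░░░■○·○○░░
░░░·○○○○○░
░░░○●◆●○○░
░░░○○●○■○░
░░░◇■■○■·░
░░░○○◇●○○░
░░░░■·●●○░

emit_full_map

●○·●◇░
■○·○○░
·○○○○○
○●◆●○○
○○●○■○
◇■■○■·
○○◇●○○
░■·●●○
░○●·○○

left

░░░░░░░░░░
░░░░░░░░░░
░░░░●○·●◇░
░░░◇■○·○○░
░░░○·○○○○○
░░░○○◆·●○○
░░░■○○●○■○
░░░○◇■■○■·
░░░░○○◇●○○
░░░░░■·●●○

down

░░░░░░░░░░
░░░░●○·●◇░
░░░◇■○·○○░
░░░○·○○○○○
░░░○○●·●○○
░░░■○◆●○■○
░░░○◇■■○■·
░░░●○○◇●○○
░░░░░■·●●○
░░░░░○●·○○

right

░░░░░░░░░░
░░░●○·●◇░░
░░◇■○·○○░░
░░○·○○○○○░
░░○○●·●○○░
░░■○○◆○■○░
░░○◇■■○■·░
░░●○○◇●○○░
░░░░■·●●○░
░░░░○●·○○░

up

░░░░░░░░░░
░░░░░░░░░░
░░░●○·●◇░░
░░◇■○·○○░░
░░○·○○○○○░
░░○○●◆●○○░
░░■○○●○■○░
░░○◇■■○■·░
░░●○○◇●○○░
░░░░■·●●○░

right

░░░░░░░░░░
░░░░░░░░░░
░░●○·●◇░░░
░◇■○·○○●░░
░○·○○○○○░░
░○○●·◆○○░░
░■○○●○■○░░
░○◇■■○■·░░
░●○○◇●○○░░
░░░■·●●○░░

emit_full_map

░●○·●◇░
◇■○·○○●
○·○○○○○
○○●·◆○○
■○○●○■○
○◇■■○■·
●○○◇●○○
░░■·●●○
░░○●·○○

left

░░░░░░░░░░
░░░░░░░░░░
░░░●○·●◇░░
░░◇■○·○○●░
░░○·○○○○○░
░░○○●◆●○○░
░░■○○●○■○░
░░○◇■■○■·░
░░●○○◇●○○░
░░░░■·●●○░

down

░░░░░░░░░░
░░░●○·●◇░░
░░◇■○·○○●░
░░○·○○○○○░
░░○○●·●○○░
░░■○○◆○■○░
░░○◇■■○■·░
░░●○○◇●○○░
░░░░■·●●○░
░░░░○●·○○░

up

░░░░░░░░░░
░░░░░░░░░░
░░░●○·●◇░░
░░◇■○·○○●░
░░○·○○○○○░
░░○○●◆●○○░
░░■○○●○■○░
░░○◇■■○■·░
░░●○○◇●○○░
░░░░■·●●○░

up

░░░░░░░░░░
░░░░░░░░░░
░░░░░░░░░░
░░░●○·●◇░░
░░◇■○·○○●░
░░○·○◆○○○░
░░○○●·●○○░
░░■○○●○■○░
░░○◇■■○■·░
░░●○○◇●○○░

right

░░░░░░░░░░
░░░░░░░░░░
░░░░░░░░░░
░░●○·●◇○░░
░◇■○·○○●░░
░○·○○◆○○░░
░○○●·●○○░░
░■○○●○■○░░
░○◇■■○■·░░
░●○○◇●○○░░

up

░░░░░░░░░░
░░░░░░░░░░
░░░░░░░░░░
░░░·■··○░░
░░●○·●◇○░░
░◇■○·◆○●░░
░○·○○○○○░░
░○○●·●○○░░
░■○○●○■○░░
░○◇■■○■·░░

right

░░░░░░░░░░
░░░░░░░░░░
░░░░░░░░░░
░░·■··○○░░
░●○·●◇○○░░
◇■○·○◆●·░░
○·○○○○○○░░
○○●·●○○○░░
■○○●○■○░░░
○◇■■○■·░░░

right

░░░░░░░░░░
░░░░░░░░░░
░░░░░░░░░░
░·■··○○·░░
●○·●◇○○·░░
■○·○○◆··░░
·○○○○○○■░░
○●·●○○○◇░░
○○●○■○░░░░
◇■■○■·░░░░

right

░░░░░░░░░░
░░░░░░░░░░
░░░░░░░░░░
·■··○○·◇░░
○·●◇○○·◇░░
○·○○●◆·◇░░
○○○○○○■○░░
●·●○○○◇●░░
○●○■○░░░░░
■■○■·░░░░░

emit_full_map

░░·■··○○·◇
░●○·●◇○○·◇
◇■○·○○●◆·◇
○·○○○○○○■○
○○●·●○○○◇●
■○○●○■○░░░
○◇■■○■·░░░
●○○◇●○○░░░
░░■·●●○░░░
░░○●·○○░░░

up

░░░░░░░░░░
░░░░░░░░░░
░░░░░░░░░░
░░░●◇··■░░
·■··○○·◇░░
○·●◇○◆·◇░░
○·○○●··◇░░
○○○○○○■○░░
●·●○○○◇●░░
○●○■○░░░░░

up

░░░░░░░░░░
░░░░░░░░░░
░░░░░░░░░░
░░░○·◇○●░░
░░░●◇··■░░
·■··○◆·◇░░
○·●◇○○·◇░░
○·○○●··◇░░
○○○○○○■○░░
●·●○○○◇●░░

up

░░░░░░░░░░
░░░░░░░░░░
░░░░░░░░░░
░░░○·○○·░░
░░░○·◇○●░░
░░░●◇◆·■░░
·■··○○·◇░░
○·●◇○○·◇░░
○·○○●··◇░░
○○○○○○■○░░

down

░░░░░░░░░░
░░░░░░░░░░
░░░○·○○·░░
░░░○·◇○●░░
░░░●◇··■░░
·■··○◆·◇░░
○·●◇○○·◇░░
○·○○●··◇░░
○○○○○○■○░░
●·●○○○◇●░░

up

░░░░░░░░░░
░░░░░░░░░░
░░░░░░░░░░
░░░○·○○·░░
░░░○·◇○●░░
░░░●◇◆·■░░
·■··○○·◇░░
○·●◇○○·◇░░
○·○○●··◇░░
○○○○○○■○░░

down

░░░░░░░░░░
░░░░░░░░░░
░░░○·○○·░░
░░░○·◇○●░░
░░░●◇··■░░
·■··○◆·◇░░
○·●◇○○·◇░░
○·○○●··◇░░
○○○○○○■○░░
●·●○○○◇●░░

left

░░░░░░░░░░
░░░░░░░░░░
░░░░○·○○·░
░░░●○·◇○●░
░░░·●◇··■░
░·■··◆○·◇░
●○·●◇○○·◇░
■○·○○●··◇░
·○○○○○○■○░
○●·●○○○◇●░

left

░░░░░░░░░░
░░░░░░░░░░
░░░░░○·○○·
░░░○●○·◇○●
░░░··●◇··■
░░·■·◆○○·◇
░●○·●◇○○·◇
◇■○·○○●··◇
○·○○○○○○■○
○○●·●○○○◇●

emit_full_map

░░░░░○·○○·
░░░○●○·◇○●
░░░··●◇··■
░░·■·◆○○·◇
░●○·●◇○○·◇
◇■○·○○●··◇
○·○○○○○○■○
○○●·●○○○◇●
■○○●○■○░░░
○◇■■○■·░░░
●○○◇●○○░░░
░░■·●●○░░░
░░○●·○○░░░


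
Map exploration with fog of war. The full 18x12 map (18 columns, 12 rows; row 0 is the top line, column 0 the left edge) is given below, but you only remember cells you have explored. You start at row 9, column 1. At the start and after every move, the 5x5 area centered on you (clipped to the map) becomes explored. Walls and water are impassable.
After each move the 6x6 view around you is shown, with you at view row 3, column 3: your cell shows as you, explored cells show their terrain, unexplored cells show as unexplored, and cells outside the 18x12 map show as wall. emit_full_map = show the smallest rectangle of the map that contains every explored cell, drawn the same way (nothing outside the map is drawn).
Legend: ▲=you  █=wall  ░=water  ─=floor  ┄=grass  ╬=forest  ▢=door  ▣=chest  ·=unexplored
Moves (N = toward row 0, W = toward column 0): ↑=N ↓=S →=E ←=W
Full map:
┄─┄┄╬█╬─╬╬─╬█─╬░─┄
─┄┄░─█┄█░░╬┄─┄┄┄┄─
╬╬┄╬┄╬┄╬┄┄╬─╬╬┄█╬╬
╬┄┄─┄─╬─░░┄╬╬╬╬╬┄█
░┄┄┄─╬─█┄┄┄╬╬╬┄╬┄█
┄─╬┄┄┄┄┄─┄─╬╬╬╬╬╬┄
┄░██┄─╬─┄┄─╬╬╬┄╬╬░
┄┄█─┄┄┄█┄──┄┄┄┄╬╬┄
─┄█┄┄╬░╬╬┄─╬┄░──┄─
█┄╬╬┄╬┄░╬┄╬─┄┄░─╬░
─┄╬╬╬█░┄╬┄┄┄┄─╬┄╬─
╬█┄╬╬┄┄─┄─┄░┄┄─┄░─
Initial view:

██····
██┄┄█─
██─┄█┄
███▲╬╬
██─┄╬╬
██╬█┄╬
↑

██····
██┄░██
██┄┄█─
██─▲█┄
███┄╬╬
██─┄╬╬

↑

██····
██┄─╬┄
██┄░██
██┄▲█─
██─┄█┄
███┄╬╬

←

███···
███┄─╬
███┄░█
███▲┄█
███─┄█
████┄╬

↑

███···
███░┄┄
███┄─╬
███▲░█
███┄┄█
███─┄█

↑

███···
███╬┄┄
███░┄┄
███▲─╬
███┄░█
███┄┄█

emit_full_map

╬┄┄·
░┄┄·
▲─╬┄
┄░██
┄┄█─
─┄█┄
█┄╬╬
─┄╬╬
╬█┄╬

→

██····
██╬┄┄─
██░┄┄┄
██┄▲╬┄
██┄░██
██┄┄█─

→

█·····
█╬┄┄─┄
█░┄┄┄─
█┄─▲┄┄
█┄░██┄
█┄┄█─┄

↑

█·····
█╬╬┄╬┄
█╬┄┄─┄
█░┄▲┄─
█┄─╬┄┄
█┄░██┄

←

██····
██╬╬┄╬
██╬┄┄─
██░▲┄┄
██┄─╬┄
██┄░██

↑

██····
██─┄┄░
██╬╬┄╬
██╬▲┄─
██░┄┄┄
██┄─╬┄

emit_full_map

─┄┄░·
╬╬┄╬┄
╬▲┄─┄
░┄┄┄─
┄─╬┄┄
┄░██┄
┄┄█─┄
─┄█┄·
█┄╬╬·
─┄╬╬·
╬█┄╬·

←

███···
███─┄┄
███╬╬┄
███▲┄┄
███░┄┄
███┄─╬

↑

██████
███┄─┄
███─┄┄
███▲╬┄
███╬┄┄
███░┄┄

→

██████
██┄─┄┄
██─┄┄░
██╬▲┄╬
██╬┄┄─
██░┄┄┄

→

██████
█┄─┄┄╬
█─┄┄░─
█╬╬▲╬┄
█╬┄┄─┄
█░┄┄┄─

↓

█┄─┄┄╬
█─┄┄░─
█╬╬┄╬┄
█╬┄▲─┄
█░┄┄┄─
█┄─╬┄┄

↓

█─┄┄░─
█╬╬┄╬┄
█╬┄┄─┄
█░┄▲┄─
█┄─╬┄┄
█┄░██┄

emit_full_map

┄─┄┄╬
─┄┄░─
╬╬┄╬┄
╬┄┄─┄
░┄▲┄─
┄─╬┄┄
┄░██┄
┄┄█─┄
─┄█┄·
█┄╬╬·
─┄╬╬·
╬█┄╬·

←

██─┄┄░
██╬╬┄╬
██╬┄┄─
██░▲┄┄
██┄─╬┄
██┄░██

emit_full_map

┄─┄┄╬
─┄┄░─
╬╬┄╬┄
╬┄┄─┄
░▲┄┄─
┄─╬┄┄
┄░██┄
┄┄█─┄
─┄█┄·
█┄╬╬·
─┄╬╬·
╬█┄╬·


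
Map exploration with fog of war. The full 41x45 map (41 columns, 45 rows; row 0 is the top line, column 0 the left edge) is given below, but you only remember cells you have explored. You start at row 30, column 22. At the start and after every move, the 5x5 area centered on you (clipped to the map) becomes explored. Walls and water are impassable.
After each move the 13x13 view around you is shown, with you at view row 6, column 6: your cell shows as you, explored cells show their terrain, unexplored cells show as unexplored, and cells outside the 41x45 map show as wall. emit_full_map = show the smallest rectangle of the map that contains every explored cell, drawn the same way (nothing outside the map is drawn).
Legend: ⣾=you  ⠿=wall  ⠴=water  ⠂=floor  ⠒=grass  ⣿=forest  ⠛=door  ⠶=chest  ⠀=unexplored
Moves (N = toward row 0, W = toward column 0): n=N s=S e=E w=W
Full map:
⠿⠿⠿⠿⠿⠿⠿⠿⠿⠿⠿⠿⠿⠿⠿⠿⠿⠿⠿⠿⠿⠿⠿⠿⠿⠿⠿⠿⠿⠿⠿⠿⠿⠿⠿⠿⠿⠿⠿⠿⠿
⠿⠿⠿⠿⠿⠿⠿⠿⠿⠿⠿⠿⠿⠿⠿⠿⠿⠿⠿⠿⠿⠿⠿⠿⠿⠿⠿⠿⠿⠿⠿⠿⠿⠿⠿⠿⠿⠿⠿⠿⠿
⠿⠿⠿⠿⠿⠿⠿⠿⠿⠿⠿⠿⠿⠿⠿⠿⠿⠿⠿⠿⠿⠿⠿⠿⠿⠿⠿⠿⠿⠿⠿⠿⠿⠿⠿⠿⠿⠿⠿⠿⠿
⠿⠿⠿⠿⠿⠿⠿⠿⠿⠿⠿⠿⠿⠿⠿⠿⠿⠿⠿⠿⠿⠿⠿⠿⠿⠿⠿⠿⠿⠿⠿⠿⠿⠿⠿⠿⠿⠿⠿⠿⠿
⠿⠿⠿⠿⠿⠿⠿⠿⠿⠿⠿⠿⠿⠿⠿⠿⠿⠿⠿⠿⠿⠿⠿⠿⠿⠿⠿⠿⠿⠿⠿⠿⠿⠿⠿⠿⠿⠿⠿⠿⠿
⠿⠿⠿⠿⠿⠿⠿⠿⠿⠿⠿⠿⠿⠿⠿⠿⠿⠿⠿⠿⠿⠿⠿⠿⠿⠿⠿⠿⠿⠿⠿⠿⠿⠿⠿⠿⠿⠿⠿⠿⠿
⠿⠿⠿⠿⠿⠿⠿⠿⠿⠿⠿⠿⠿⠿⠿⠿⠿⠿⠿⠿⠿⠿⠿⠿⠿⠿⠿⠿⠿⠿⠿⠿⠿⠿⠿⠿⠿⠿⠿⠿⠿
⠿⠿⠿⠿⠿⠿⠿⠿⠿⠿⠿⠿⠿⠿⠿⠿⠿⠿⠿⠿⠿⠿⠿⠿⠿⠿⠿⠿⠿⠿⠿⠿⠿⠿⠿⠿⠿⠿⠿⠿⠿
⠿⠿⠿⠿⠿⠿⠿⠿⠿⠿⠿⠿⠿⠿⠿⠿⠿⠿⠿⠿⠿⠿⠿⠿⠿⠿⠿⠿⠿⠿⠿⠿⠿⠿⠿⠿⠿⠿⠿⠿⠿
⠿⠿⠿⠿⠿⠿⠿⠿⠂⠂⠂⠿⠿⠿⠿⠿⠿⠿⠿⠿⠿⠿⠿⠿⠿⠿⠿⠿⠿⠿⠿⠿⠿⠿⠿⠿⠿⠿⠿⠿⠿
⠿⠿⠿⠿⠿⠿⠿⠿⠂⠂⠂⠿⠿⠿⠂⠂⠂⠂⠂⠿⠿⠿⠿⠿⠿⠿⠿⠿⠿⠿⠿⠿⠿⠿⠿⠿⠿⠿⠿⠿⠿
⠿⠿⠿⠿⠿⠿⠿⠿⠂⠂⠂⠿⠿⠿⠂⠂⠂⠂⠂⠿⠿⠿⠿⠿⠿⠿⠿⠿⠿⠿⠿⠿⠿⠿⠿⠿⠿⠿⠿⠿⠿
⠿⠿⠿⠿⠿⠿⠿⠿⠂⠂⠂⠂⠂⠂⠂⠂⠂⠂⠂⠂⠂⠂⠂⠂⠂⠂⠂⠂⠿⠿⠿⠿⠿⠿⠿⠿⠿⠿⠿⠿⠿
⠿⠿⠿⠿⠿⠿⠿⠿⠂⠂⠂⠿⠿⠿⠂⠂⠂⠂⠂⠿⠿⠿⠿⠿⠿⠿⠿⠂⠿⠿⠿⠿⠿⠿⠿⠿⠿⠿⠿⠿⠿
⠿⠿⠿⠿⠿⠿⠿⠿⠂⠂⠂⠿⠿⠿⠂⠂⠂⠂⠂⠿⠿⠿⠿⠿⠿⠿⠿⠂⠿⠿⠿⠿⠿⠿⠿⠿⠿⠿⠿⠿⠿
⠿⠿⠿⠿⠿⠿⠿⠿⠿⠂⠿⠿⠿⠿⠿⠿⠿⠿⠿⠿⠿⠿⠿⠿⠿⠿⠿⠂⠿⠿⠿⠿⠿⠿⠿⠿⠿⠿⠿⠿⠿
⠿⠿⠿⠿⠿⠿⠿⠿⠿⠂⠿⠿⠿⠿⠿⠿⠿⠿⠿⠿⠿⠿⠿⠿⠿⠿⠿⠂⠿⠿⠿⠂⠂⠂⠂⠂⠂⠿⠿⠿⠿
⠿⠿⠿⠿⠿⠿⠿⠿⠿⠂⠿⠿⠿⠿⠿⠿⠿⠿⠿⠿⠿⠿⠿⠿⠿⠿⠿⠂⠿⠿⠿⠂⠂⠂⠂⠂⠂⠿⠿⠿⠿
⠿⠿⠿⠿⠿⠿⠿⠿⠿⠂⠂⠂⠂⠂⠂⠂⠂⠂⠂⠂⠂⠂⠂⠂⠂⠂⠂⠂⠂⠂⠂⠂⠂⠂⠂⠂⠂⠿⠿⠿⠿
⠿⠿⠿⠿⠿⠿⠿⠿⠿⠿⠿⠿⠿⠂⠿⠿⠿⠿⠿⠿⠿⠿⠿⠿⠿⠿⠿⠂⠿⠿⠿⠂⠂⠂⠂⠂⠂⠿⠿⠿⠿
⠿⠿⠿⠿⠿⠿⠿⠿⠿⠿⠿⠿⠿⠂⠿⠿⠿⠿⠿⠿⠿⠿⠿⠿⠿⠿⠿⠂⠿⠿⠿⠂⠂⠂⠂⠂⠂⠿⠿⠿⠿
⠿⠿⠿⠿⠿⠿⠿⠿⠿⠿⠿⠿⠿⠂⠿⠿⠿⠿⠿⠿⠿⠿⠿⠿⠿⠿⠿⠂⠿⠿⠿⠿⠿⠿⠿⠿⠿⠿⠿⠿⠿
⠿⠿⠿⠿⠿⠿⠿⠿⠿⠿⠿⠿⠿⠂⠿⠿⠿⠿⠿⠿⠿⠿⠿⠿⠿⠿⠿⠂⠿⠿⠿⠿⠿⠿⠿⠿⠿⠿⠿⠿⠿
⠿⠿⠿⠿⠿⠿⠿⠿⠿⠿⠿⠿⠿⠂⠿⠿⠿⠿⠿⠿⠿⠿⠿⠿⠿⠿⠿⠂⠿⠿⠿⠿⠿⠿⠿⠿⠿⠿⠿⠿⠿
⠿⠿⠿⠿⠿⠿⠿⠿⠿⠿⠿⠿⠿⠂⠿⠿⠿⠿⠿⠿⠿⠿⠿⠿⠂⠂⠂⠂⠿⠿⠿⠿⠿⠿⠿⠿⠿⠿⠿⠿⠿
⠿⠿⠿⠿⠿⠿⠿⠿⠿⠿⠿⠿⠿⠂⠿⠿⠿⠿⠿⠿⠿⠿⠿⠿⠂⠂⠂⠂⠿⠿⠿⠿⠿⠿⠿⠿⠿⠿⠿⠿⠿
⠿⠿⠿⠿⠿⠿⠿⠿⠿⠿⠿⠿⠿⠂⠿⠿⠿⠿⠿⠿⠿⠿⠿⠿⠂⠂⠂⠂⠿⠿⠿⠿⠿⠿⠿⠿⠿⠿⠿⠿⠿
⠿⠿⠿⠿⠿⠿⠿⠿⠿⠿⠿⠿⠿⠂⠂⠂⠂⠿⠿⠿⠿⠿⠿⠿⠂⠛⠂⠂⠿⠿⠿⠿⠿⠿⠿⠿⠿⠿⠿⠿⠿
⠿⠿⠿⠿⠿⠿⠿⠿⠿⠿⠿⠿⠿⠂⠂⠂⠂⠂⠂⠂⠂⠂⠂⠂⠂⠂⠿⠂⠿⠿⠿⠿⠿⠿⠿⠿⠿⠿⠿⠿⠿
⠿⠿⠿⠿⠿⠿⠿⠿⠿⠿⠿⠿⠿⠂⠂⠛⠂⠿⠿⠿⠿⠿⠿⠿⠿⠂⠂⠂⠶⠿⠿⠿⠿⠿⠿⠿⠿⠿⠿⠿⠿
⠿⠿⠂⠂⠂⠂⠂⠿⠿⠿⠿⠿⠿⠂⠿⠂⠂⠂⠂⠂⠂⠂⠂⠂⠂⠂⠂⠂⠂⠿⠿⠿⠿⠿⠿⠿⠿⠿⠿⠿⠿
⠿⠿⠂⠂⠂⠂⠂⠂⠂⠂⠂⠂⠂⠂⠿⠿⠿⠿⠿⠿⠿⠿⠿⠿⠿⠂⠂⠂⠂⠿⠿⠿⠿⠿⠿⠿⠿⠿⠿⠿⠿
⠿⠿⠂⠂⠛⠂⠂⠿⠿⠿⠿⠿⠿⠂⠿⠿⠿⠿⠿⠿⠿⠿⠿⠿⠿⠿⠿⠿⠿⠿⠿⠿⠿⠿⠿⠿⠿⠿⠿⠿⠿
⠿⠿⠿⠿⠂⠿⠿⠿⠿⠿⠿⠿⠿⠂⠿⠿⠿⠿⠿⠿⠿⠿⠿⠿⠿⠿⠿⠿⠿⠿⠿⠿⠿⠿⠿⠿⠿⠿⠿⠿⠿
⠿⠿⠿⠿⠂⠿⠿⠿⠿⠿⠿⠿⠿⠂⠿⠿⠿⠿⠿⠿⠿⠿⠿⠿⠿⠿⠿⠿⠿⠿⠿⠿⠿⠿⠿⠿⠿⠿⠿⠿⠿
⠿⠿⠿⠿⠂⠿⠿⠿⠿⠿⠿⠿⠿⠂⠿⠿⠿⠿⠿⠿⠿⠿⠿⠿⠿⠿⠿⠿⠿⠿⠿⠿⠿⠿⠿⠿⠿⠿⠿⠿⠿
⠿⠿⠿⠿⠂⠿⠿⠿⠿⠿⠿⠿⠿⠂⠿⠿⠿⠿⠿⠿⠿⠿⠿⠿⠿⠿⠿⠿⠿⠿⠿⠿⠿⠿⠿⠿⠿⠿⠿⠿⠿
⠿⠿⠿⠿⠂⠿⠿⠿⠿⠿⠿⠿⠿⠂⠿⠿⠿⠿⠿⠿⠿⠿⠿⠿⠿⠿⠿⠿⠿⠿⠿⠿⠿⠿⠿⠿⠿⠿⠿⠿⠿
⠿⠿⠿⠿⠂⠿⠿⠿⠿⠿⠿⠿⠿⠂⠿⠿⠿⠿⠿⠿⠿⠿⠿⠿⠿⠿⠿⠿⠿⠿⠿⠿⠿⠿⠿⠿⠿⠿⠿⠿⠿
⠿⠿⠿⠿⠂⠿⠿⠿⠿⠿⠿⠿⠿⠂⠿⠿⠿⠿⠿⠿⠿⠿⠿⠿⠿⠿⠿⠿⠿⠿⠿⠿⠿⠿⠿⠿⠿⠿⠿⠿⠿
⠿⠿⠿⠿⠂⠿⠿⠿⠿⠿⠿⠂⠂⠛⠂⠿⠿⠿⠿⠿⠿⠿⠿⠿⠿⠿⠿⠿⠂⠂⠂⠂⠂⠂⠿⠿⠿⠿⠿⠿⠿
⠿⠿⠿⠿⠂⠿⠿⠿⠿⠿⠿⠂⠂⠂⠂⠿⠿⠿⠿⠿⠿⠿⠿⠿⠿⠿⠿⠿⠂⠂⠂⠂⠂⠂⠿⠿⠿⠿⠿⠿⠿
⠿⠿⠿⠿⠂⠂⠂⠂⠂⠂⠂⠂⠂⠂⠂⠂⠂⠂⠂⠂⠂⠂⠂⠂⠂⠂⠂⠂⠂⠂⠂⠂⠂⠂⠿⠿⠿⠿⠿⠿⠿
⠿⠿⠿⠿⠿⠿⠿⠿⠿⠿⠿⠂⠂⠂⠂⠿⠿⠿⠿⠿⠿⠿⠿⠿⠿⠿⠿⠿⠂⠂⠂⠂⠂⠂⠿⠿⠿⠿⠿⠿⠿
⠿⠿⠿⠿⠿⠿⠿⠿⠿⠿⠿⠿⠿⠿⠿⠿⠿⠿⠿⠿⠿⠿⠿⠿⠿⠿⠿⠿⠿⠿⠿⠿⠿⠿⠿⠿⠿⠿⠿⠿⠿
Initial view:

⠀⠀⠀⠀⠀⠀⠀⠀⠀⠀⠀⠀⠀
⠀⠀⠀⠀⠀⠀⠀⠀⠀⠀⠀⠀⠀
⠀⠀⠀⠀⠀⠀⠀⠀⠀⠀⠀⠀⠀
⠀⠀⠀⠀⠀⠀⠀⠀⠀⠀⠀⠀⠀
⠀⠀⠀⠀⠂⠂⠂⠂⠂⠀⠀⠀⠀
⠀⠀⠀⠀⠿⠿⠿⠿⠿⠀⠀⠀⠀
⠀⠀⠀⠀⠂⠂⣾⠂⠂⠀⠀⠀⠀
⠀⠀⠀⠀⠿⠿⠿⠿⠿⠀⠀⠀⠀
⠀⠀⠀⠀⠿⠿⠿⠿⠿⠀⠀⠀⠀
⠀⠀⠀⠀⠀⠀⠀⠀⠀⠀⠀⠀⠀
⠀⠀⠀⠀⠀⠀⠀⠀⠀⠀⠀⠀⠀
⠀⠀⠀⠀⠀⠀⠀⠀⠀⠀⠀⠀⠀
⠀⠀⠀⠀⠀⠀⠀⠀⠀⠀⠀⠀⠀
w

⠀⠀⠀⠀⠀⠀⠀⠀⠀⠀⠀⠀⠀
⠀⠀⠀⠀⠀⠀⠀⠀⠀⠀⠀⠀⠀
⠀⠀⠀⠀⠀⠀⠀⠀⠀⠀⠀⠀⠀
⠀⠀⠀⠀⠀⠀⠀⠀⠀⠀⠀⠀⠀
⠀⠀⠀⠀⠂⠂⠂⠂⠂⠂⠀⠀⠀
⠀⠀⠀⠀⠿⠿⠿⠿⠿⠿⠀⠀⠀
⠀⠀⠀⠀⠂⠂⣾⠂⠂⠂⠀⠀⠀
⠀⠀⠀⠀⠿⠿⠿⠿⠿⠿⠀⠀⠀
⠀⠀⠀⠀⠿⠿⠿⠿⠿⠿⠀⠀⠀
⠀⠀⠀⠀⠀⠀⠀⠀⠀⠀⠀⠀⠀
⠀⠀⠀⠀⠀⠀⠀⠀⠀⠀⠀⠀⠀
⠀⠀⠀⠀⠀⠀⠀⠀⠀⠀⠀⠀⠀
⠀⠀⠀⠀⠀⠀⠀⠀⠀⠀⠀⠀⠀

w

⠀⠀⠀⠀⠀⠀⠀⠀⠀⠀⠀⠀⠀
⠀⠀⠀⠀⠀⠀⠀⠀⠀⠀⠀⠀⠀
⠀⠀⠀⠀⠀⠀⠀⠀⠀⠀⠀⠀⠀
⠀⠀⠀⠀⠀⠀⠀⠀⠀⠀⠀⠀⠀
⠀⠀⠀⠀⠂⠂⠂⠂⠂⠂⠂⠀⠀
⠀⠀⠀⠀⠿⠿⠿⠿⠿⠿⠿⠀⠀
⠀⠀⠀⠀⠂⠂⣾⠂⠂⠂⠂⠀⠀
⠀⠀⠀⠀⠿⠿⠿⠿⠿⠿⠿⠀⠀
⠀⠀⠀⠀⠿⠿⠿⠿⠿⠿⠿⠀⠀
⠀⠀⠀⠀⠀⠀⠀⠀⠀⠀⠀⠀⠀
⠀⠀⠀⠀⠀⠀⠀⠀⠀⠀⠀⠀⠀
⠀⠀⠀⠀⠀⠀⠀⠀⠀⠀⠀⠀⠀
⠀⠀⠀⠀⠀⠀⠀⠀⠀⠀⠀⠀⠀

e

⠀⠀⠀⠀⠀⠀⠀⠀⠀⠀⠀⠀⠀
⠀⠀⠀⠀⠀⠀⠀⠀⠀⠀⠀⠀⠀
⠀⠀⠀⠀⠀⠀⠀⠀⠀⠀⠀⠀⠀
⠀⠀⠀⠀⠀⠀⠀⠀⠀⠀⠀⠀⠀
⠀⠀⠀⠂⠂⠂⠂⠂⠂⠂⠀⠀⠀
⠀⠀⠀⠿⠿⠿⠿⠿⠿⠿⠀⠀⠀
⠀⠀⠀⠂⠂⠂⣾⠂⠂⠂⠀⠀⠀
⠀⠀⠀⠿⠿⠿⠿⠿⠿⠿⠀⠀⠀
⠀⠀⠀⠿⠿⠿⠿⠿⠿⠿⠀⠀⠀
⠀⠀⠀⠀⠀⠀⠀⠀⠀⠀⠀⠀⠀
⠀⠀⠀⠀⠀⠀⠀⠀⠀⠀⠀⠀⠀
⠀⠀⠀⠀⠀⠀⠀⠀⠀⠀⠀⠀⠀
⠀⠀⠀⠀⠀⠀⠀⠀⠀⠀⠀⠀⠀

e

⠀⠀⠀⠀⠀⠀⠀⠀⠀⠀⠀⠀⠀
⠀⠀⠀⠀⠀⠀⠀⠀⠀⠀⠀⠀⠀
⠀⠀⠀⠀⠀⠀⠀⠀⠀⠀⠀⠀⠀
⠀⠀⠀⠀⠀⠀⠀⠀⠀⠀⠀⠀⠀
⠀⠀⠂⠂⠂⠂⠂⠂⠂⠀⠀⠀⠀
⠀⠀⠿⠿⠿⠿⠿⠿⠿⠀⠀⠀⠀
⠀⠀⠂⠂⠂⠂⣾⠂⠂⠀⠀⠀⠀
⠀⠀⠿⠿⠿⠿⠿⠿⠿⠀⠀⠀⠀
⠀⠀⠿⠿⠿⠿⠿⠿⠿⠀⠀⠀⠀
⠀⠀⠀⠀⠀⠀⠀⠀⠀⠀⠀⠀⠀
⠀⠀⠀⠀⠀⠀⠀⠀⠀⠀⠀⠀⠀
⠀⠀⠀⠀⠀⠀⠀⠀⠀⠀⠀⠀⠀
⠀⠀⠀⠀⠀⠀⠀⠀⠀⠀⠀⠀⠀

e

⠀⠀⠀⠀⠀⠀⠀⠀⠀⠀⠀⠀⠀
⠀⠀⠀⠀⠀⠀⠀⠀⠀⠀⠀⠀⠀
⠀⠀⠀⠀⠀⠀⠀⠀⠀⠀⠀⠀⠀
⠀⠀⠀⠀⠀⠀⠀⠀⠀⠀⠀⠀⠀
⠀⠂⠂⠂⠂⠂⠂⠂⠂⠀⠀⠀⠀
⠀⠿⠿⠿⠿⠿⠿⠿⠂⠀⠀⠀⠀
⠀⠂⠂⠂⠂⠂⣾⠂⠂⠀⠀⠀⠀
⠀⠿⠿⠿⠿⠿⠿⠿⠂⠀⠀⠀⠀
⠀⠿⠿⠿⠿⠿⠿⠿⠿⠀⠀⠀⠀
⠀⠀⠀⠀⠀⠀⠀⠀⠀⠀⠀⠀⠀
⠀⠀⠀⠀⠀⠀⠀⠀⠀⠀⠀⠀⠀
⠀⠀⠀⠀⠀⠀⠀⠀⠀⠀⠀⠀⠀
⠀⠀⠀⠀⠀⠀⠀⠀⠀⠀⠀⠀⠀

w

⠀⠀⠀⠀⠀⠀⠀⠀⠀⠀⠀⠀⠀
⠀⠀⠀⠀⠀⠀⠀⠀⠀⠀⠀⠀⠀
⠀⠀⠀⠀⠀⠀⠀⠀⠀⠀⠀⠀⠀
⠀⠀⠀⠀⠀⠀⠀⠀⠀⠀⠀⠀⠀
⠀⠀⠂⠂⠂⠂⠂⠂⠂⠂⠀⠀⠀
⠀⠀⠿⠿⠿⠿⠿⠿⠿⠂⠀⠀⠀
⠀⠀⠂⠂⠂⠂⣾⠂⠂⠂⠀⠀⠀
⠀⠀⠿⠿⠿⠿⠿⠿⠿⠂⠀⠀⠀
⠀⠀⠿⠿⠿⠿⠿⠿⠿⠿⠀⠀⠀
⠀⠀⠀⠀⠀⠀⠀⠀⠀⠀⠀⠀⠀
⠀⠀⠀⠀⠀⠀⠀⠀⠀⠀⠀⠀⠀
⠀⠀⠀⠀⠀⠀⠀⠀⠀⠀⠀⠀⠀
⠀⠀⠀⠀⠀⠀⠀⠀⠀⠀⠀⠀⠀

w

⠀⠀⠀⠀⠀⠀⠀⠀⠀⠀⠀⠀⠀
⠀⠀⠀⠀⠀⠀⠀⠀⠀⠀⠀⠀⠀
⠀⠀⠀⠀⠀⠀⠀⠀⠀⠀⠀⠀⠀
⠀⠀⠀⠀⠀⠀⠀⠀⠀⠀⠀⠀⠀
⠀⠀⠀⠂⠂⠂⠂⠂⠂⠂⠂⠀⠀
⠀⠀⠀⠿⠿⠿⠿⠿⠿⠿⠂⠀⠀
⠀⠀⠀⠂⠂⠂⣾⠂⠂⠂⠂⠀⠀
⠀⠀⠀⠿⠿⠿⠿⠿⠿⠿⠂⠀⠀
⠀⠀⠀⠿⠿⠿⠿⠿⠿⠿⠿⠀⠀
⠀⠀⠀⠀⠀⠀⠀⠀⠀⠀⠀⠀⠀
⠀⠀⠀⠀⠀⠀⠀⠀⠀⠀⠀⠀⠀
⠀⠀⠀⠀⠀⠀⠀⠀⠀⠀⠀⠀⠀
⠀⠀⠀⠀⠀⠀⠀⠀⠀⠀⠀⠀⠀

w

⠀⠀⠀⠀⠀⠀⠀⠀⠀⠀⠀⠀⠀
⠀⠀⠀⠀⠀⠀⠀⠀⠀⠀⠀⠀⠀
⠀⠀⠀⠀⠀⠀⠀⠀⠀⠀⠀⠀⠀
⠀⠀⠀⠀⠀⠀⠀⠀⠀⠀⠀⠀⠀
⠀⠀⠀⠀⠂⠂⠂⠂⠂⠂⠂⠂⠀
⠀⠀⠀⠀⠿⠿⠿⠿⠿⠿⠿⠂⠀
⠀⠀⠀⠀⠂⠂⣾⠂⠂⠂⠂⠂⠀
⠀⠀⠀⠀⠿⠿⠿⠿⠿⠿⠿⠂⠀
⠀⠀⠀⠀⠿⠿⠿⠿⠿⠿⠿⠿⠀
⠀⠀⠀⠀⠀⠀⠀⠀⠀⠀⠀⠀⠀
⠀⠀⠀⠀⠀⠀⠀⠀⠀⠀⠀⠀⠀
⠀⠀⠀⠀⠀⠀⠀⠀⠀⠀⠀⠀⠀
⠀⠀⠀⠀⠀⠀⠀⠀⠀⠀⠀⠀⠀

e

⠀⠀⠀⠀⠀⠀⠀⠀⠀⠀⠀⠀⠀
⠀⠀⠀⠀⠀⠀⠀⠀⠀⠀⠀⠀⠀
⠀⠀⠀⠀⠀⠀⠀⠀⠀⠀⠀⠀⠀
⠀⠀⠀⠀⠀⠀⠀⠀⠀⠀⠀⠀⠀
⠀⠀⠀⠂⠂⠂⠂⠂⠂⠂⠂⠀⠀
⠀⠀⠀⠿⠿⠿⠿⠿⠿⠿⠂⠀⠀
⠀⠀⠀⠂⠂⠂⣾⠂⠂⠂⠂⠀⠀
⠀⠀⠀⠿⠿⠿⠿⠿⠿⠿⠂⠀⠀
⠀⠀⠀⠿⠿⠿⠿⠿⠿⠿⠿⠀⠀
⠀⠀⠀⠀⠀⠀⠀⠀⠀⠀⠀⠀⠀
⠀⠀⠀⠀⠀⠀⠀⠀⠀⠀⠀⠀⠀
⠀⠀⠀⠀⠀⠀⠀⠀⠀⠀⠀⠀⠀
⠀⠀⠀⠀⠀⠀⠀⠀⠀⠀⠀⠀⠀

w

⠀⠀⠀⠀⠀⠀⠀⠀⠀⠀⠀⠀⠀
⠀⠀⠀⠀⠀⠀⠀⠀⠀⠀⠀⠀⠀
⠀⠀⠀⠀⠀⠀⠀⠀⠀⠀⠀⠀⠀
⠀⠀⠀⠀⠀⠀⠀⠀⠀⠀⠀⠀⠀
⠀⠀⠀⠀⠂⠂⠂⠂⠂⠂⠂⠂⠀
⠀⠀⠀⠀⠿⠿⠿⠿⠿⠿⠿⠂⠀
⠀⠀⠀⠀⠂⠂⣾⠂⠂⠂⠂⠂⠀
⠀⠀⠀⠀⠿⠿⠿⠿⠿⠿⠿⠂⠀
⠀⠀⠀⠀⠿⠿⠿⠿⠿⠿⠿⠿⠀
⠀⠀⠀⠀⠀⠀⠀⠀⠀⠀⠀⠀⠀
⠀⠀⠀⠀⠀⠀⠀⠀⠀⠀⠀⠀⠀
⠀⠀⠀⠀⠀⠀⠀⠀⠀⠀⠀⠀⠀
⠀⠀⠀⠀⠀⠀⠀⠀⠀⠀⠀⠀⠀

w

⠀⠀⠀⠀⠀⠀⠀⠀⠀⠀⠀⠀⠀
⠀⠀⠀⠀⠀⠀⠀⠀⠀⠀⠀⠀⠀
⠀⠀⠀⠀⠀⠀⠀⠀⠀⠀⠀⠀⠀
⠀⠀⠀⠀⠀⠀⠀⠀⠀⠀⠀⠀⠀
⠀⠀⠀⠀⠂⠂⠂⠂⠂⠂⠂⠂⠂
⠀⠀⠀⠀⠿⠿⠿⠿⠿⠿⠿⠿⠂
⠀⠀⠀⠀⠂⠂⣾⠂⠂⠂⠂⠂⠂
⠀⠀⠀⠀⠿⠿⠿⠿⠿⠿⠿⠿⠂
⠀⠀⠀⠀⠿⠿⠿⠿⠿⠿⠿⠿⠿
⠀⠀⠀⠀⠀⠀⠀⠀⠀⠀⠀⠀⠀
⠀⠀⠀⠀⠀⠀⠀⠀⠀⠀⠀⠀⠀
⠀⠀⠀⠀⠀⠀⠀⠀⠀⠀⠀⠀⠀
⠀⠀⠀⠀⠀⠀⠀⠀⠀⠀⠀⠀⠀

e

⠀⠀⠀⠀⠀⠀⠀⠀⠀⠀⠀⠀⠀
⠀⠀⠀⠀⠀⠀⠀⠀⠀⠀⠀⠀⠀
⠀⠀⠀⠀⠀⠀⠀⠀⠀⠀⠀⠀⠀
⠀⠀⠀⠀⠀⠀⠀⠀⠀⠀⠀⠀⠀
⠀⠀⠀⠂⠂⠂⠂⠂⠂⠂⠂⠂⠀
⠀⠀⠀⠿⠿⠿⠿⠿⠿⠿⠿⠂⠀
⠀⠀⠀⠂⠂⠂⣾⠂⠂⠂⠂⠂⠀
⠀⠀⠀⠿⠿⠿⠿⠿⠿⠿⠿⠂⠀
⠀⠀⠀⠿⠿⠿⠿⠿⠿⠿⠿⠿⠀
⠀⠀⠀⠀⠀⠀⠀⠀⠀⠀⠀⠀⠀
⠀⠀⠀⠀⠀⠀⠀⠀⠀⠀⠀⠀⠀
⠀⠀⠀⠀⠀⠀⠀⠀⠀⠀⠀⠀⠀
⠀⠀⠀⠀⠀⠀⠀⠀⠀⠀⠀⠀⠀

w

⠀⠀⠀⠀⠀⠀⠀⠀⠀⠀⠀⠀⠀
⠀⠀⠀⠀⠀⠀⠀⠀⠀⠀⠀⠀⠀
⠀⠀⠀⠀⠀⠀⠀⠀⠀⠀⠀⠀⠀
⠀⠀⠀⠀⠀⠀⠀⠀⠀⠀⠀⠀⠀
⠀⠀⠀⠀⠂⠂⠂⠂⠂⠂⠂⠂⠂
⠀⠀⠀⠀⠿⠿⠿⠿⠿⠿⠿⠿⠂
⠀⠀⠀⠀⠂⠂⣾⠂⠂⠂⠂⠂⠂
⠀⠀⠀⠀⠿⠿⠿⠿⠿⠿⠿⠿⠂
⠀⠀⠀⠀⠿⠿⠿⠿⠿⠿⠿⠿⠿
⠀⠀⠀⠀⠀⠀⠀⠀⠀⠀⠀⠀⠀
⠀⠀⠀⠀⠀⠀⠀⠀⠀⠀⠀⠀⠀
⠀⠀⠀⠀⠀⠀⠀⠀⠀⠀⠀⠀⠀
⠀⠀⠀⠀⠀⠀⠀⠀⠀⠀⠀⠀⠀

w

⠀⠀⠀⠀⠀⠀⠀⠀⠀⠀⠀⠀⠀
⠀⠀⠀⠀⠀⠀⠀⠀⠀⠀⠀⠀⠀
⠀⠀⠀⠀⠀⠀⠀⠀⠀⠀⠀⠀⠀
⠀⠀⠀⠀⠀⠀⠀⠀⠀⠀⠀⠀⠀
⠀⠀⠀⠀⠂⠂⠂⠂⠂⠂⠂⠂⠂
⠀⠀⠀⠀⠂⠿⠿⠿⠿⠿⠿⠿⠿
⠀⠀⠀⠀⠂⠂⣾⠂⠂⠂⠂⠂⠂
⠀⠀⠀⠀⠿⠿⠿⠿⠿⠿⠿⠿⠿
⠀⠀⠀⠀⠿⠿⠿⠿⠿⠿⠿⠿⠿
⠀⠀⠀⠀⠀⠀⠀⠀⠀⠀⠀⠀⠀
⠀⠀⠀⠀⠀⠀⠀⠀⠀⠀⠀⠀⠀
⠀⠀⠀⠀⠀⠀⠀⠀⠀⠀⠀⠀⠀
⠀⠀⠀⠀⠀⠀⠀⠀⠀⠀⠀⠀⠀

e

⠀⠀⠀⠀⠀⠀⠀⠀⠀⠀⠀⠀⠀
⠀⠀⠀⠀⠀⠀⠀⠀⠀⠀⠀⠀⠀
⠀⠀⠀⠀⠀⠀⠀⠀⠀⠀⠀⠀⠀
⠀⠀⠀⠀⠀⠀⠀⠀⠀⠀⠀⠀⠀
⠀⠀⠀⠂⠂⠂⠂⠂⠂⠂⠂⠂⠂
⠀⠀⠀⠂⠿⠿⠿⠿⠿⠿⠿⠿⠂
⠀⠀⠀⠂⠂⠂⣾⠂⠂⠂⠂⠂⠂
⠀⠀⠀⠿⠿⠿⠿⠿⠿⠿⠿⠿⠂
⠀⠀⠀⠿⠿⠿⠿⠿⠿⠿⠿⠿⠿
⠀⠀⠀⠀⠀⠀⠀⠀⠀⠀⠀⠀⠀
⠀⠀⠀⠀⠀⠀⠀⠀⠀⠀⠀⠀⠀
⠀⠀⠀⠀⠀⠀⠀⠀⠀⠀⠀⠀⠀
⠀⠀⠀⠀⠀⠀⠀⠀⠀⠀⠀⠀⠀

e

⠀⠀⠀⠀⠀⠀⠀⠀⠀⠀⠀⠀⠀
⠀⠀⠀⠀⠀⠀⠀⠀⠀⠀⠀⠀⠀
⠀⠀⠀⠀⠀⠀⠀⠀⠀⠀⠀⠀⠀
⠀⠀⠀⠀⠀⠀⠀⠀⠀⠀⠀⠀⠀
⠀⠀⠂⠂⠂⠂⠂⠂⠂⠂⠂⠂⠀
⠀⠀⠂⠿⠿⠿⠿⠿⠿⠿⠿⠂⠀
⠀⠀⠂⠂⠂⠂⣾⠂⠂⠂⠂⠂⠀
⠀⠀⠿⠿⠿⠿⠿⠿⠿⠿⠿⠂⠀
⠀⠀⠿⠿⠿⠿⠿⠿⠿⠿⠿⠿⠀
⠀⠀⠀⠀⠀⠀⠀⠀⠀⠀⠀⠀⠀
⠀⠀⠀⠀⠀⠀⠀⠀⠀⠀⠀⠀⠀
⠀⠀⠀⠀⠀⠀⠀⠀⠀⠀⠀⠀⠀
⠀⠀⠀⠀⠀⠀⠀⠀⠀⠀⠀⠀⠀

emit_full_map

⠂⠂⠂⠂⠂⠂⠂⠂⠂⠂
⠂⠿⠿⠿⠿⠿⠿⠿⠿⠂
⠂⠂⠂⠂⣾⠂⠂⠂⠂⠂
⠿⠿⠿⠿⠿⠿⠿⠿⠿⠂
⠿⠿⠿⠿⠿⠿⠿⠿⠿⠿

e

⠀⠀⠀⠀⠀⠀⠀⠀⠀⠀⠀⠀⠀
⠀⠀⠀⠀⠀⠀⠀⠀⠀⠀⠀⠀⠀
⠀⠀⠀⠀⠀⠀⠀⠀⠀⠀⠀⠀⠀
⠀⠀⠀⠀⠀⠀⠀⠀⠀⠀⠀⠀⠀
⠀⠂⠂⠂⠂⠂⠂⠂⠂⠂⠂⠀⠀
⠀⠂⠿⠿⠿⠿⠿⠿⠿⠿⠂⠀⠀
⠀⠂⠂⠂⠂⠂⣾⠂⠂⠂⠂⠀⠀
⠀⠿⠿⠿⠿⠿⠿⠿⠿⠿⠂⠀⠀
⠀⠿⠿⠿⠿⠿⠿⠿⠿⠿⠿⠀⠀
⠀⠀⠀⠀⠀⠀⠀⠀⠀⠀⠀⠀⠀
⠀⠀⠀⠀⠀⠀⠀⠀⠀⠀⠀⠀⠀
⠀⠀⠀⠀⠀⠀⠀⠀⠀⠀⠀⠀⠀
⠀⠀⠀⠀⠀⠀⠀⠀⠀⠀⠀⠀⠀

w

⠀⠀⠀⠀⠀⠀⠀⠀⠀⠀⠀⠀⠀
⠀⠀⠀⠀⠀⠀⠀⠀⠀⠀⠀⠀⠀
⠀⠀⠀⠀⠀⠀⠀⠀⠀⠀⠀⠀⠀
⠀⠀⠀⠀⠀⠀⠀⠀⠀⠀⠀⠀⠀
⠀⠀⠂⠂⠂⠂⠂⠂⠂⠂⠂⠂⠀
⠀⠀⠂⠿⠿⠿⠿⠿⠿⠿⠿⠂⠀
⠀⠀⠂⠂⠂⠂⣾⠂⠂⠂⠂⠂⠀
⠀⠀⠿⠿⠿⠿⠿⠿⠿⠿⠿⠂⠀
⠀⠀⠿⠿⠿⠿⠿⠿⠿⠿⠿⠿⠀
⠀⠀⠀⠀⠀⠀⠀⠀⠀⠀⠀⠀⠀
⠀⠀⠀⠀⠀⠀⠀⠀⠀⠀⠀⠀⠀
⠀⠀⠀⠀⠀⠀⠀⠀⠀⠀⠀⠀⠀
⠀⠀⠀⠀⠀⠀⠀⠀⠀⠀⠀⠀⠀

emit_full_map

⠂⠂⠂⠂⠂⠂⠂⠂⠂⠂
⠂⠿⠿⠿⠿⠿⠿⠿⠿⠂
⠂⠂⠂⠂⣾⠂⠂⠂⠂⠂
⠿⠿⠿⠿⠿⠿⠿⠿⠿⠂
⠿⠿⠿⠿⠿⠿⠿⠿⠿⠿
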